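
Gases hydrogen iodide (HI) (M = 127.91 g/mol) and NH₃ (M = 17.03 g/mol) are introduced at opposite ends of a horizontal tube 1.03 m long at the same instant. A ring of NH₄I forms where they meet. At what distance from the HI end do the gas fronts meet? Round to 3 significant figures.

Distances travelled in equal time are proportional to diffusion rates, so d_HI/d_NH₃ = √(M_NH₃/M_HI) = √(17.03/127.91) = 0.3649.
With d_HI + d_NH₃ = 1.03 m, d_NH₃ = 1.03/(1 + 0.3649) = 0.7546 m.
d_HI = 1.03 − 0.7546 = 0.275 m.

0.275 m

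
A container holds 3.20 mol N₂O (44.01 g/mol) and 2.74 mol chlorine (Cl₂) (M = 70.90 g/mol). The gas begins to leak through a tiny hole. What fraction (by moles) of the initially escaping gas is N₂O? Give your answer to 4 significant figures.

0.5972

Effusion rate of each component ∝ n_i/√M_i (partial pressure × 1/√M).
So x_N₂O in the escaping gas = (n_N₂O/√M_N₂O) / Σ(n_i/√M_i)
= (3.20/√44.01) / (3.20/√44.01 + 2.74/√70.90) = 0.4824/(0.4824 + 0.3254) = 0.5972.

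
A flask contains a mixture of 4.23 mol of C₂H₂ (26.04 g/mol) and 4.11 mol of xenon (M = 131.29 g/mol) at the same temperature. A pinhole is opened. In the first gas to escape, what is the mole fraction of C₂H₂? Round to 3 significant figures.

Effusion rate of each component ∝ n_i/√M_i (partial pressure × 1/√M).
x_C₂H₂(eff) = (n_C₂H₂/√M_C₂H₂) / (n_C₂H₂/√M_C₂H₂ + n_Xe/√M_Xe)
= (4.23/√26.04) / (4.23/√26.04 + 4.11/√131.29) = 0.8289/(0.8289 + 0.3587) = 0.698.

0.698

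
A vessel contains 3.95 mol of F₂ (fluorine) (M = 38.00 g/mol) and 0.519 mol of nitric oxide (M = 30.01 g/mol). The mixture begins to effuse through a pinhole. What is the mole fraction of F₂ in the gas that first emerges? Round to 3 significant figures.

Rate_i ∝ x_i/√M_i (Graham's law weighted by mole fraction), so the effusate composition follows n_i/√M_i.
Mole fraction of F₂ in the effusate = (n_F₂/√M_F₂) / (n_F₂/√M_F₂ + n_NO/√M_NO)
= (3.95/√38.00) / (3.95/√38.00 + 0.519/√30.01) = 0.6408/(0.6408 + 0.09474) = 0.871.

0.871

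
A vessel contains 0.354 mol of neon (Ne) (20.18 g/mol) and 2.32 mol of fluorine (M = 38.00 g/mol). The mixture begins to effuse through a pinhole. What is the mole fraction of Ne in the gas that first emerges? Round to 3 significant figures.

Rate_i ∝ x_i/√M_i (Graham's law weighted by mole fraction), so the effusate composition follows n_i/√M_i.
Mole fraction of Ne in the effusate = (n_Ne/√M_Ne) / (n_Ne/√M_Ne + n_F₂/√M_F₂)
= (0.354/√20.18) / (0.354/√20.18 + 2.32/√38.00) = 0.07880/(0.07880 + 0.3764) = 0.173.

0.173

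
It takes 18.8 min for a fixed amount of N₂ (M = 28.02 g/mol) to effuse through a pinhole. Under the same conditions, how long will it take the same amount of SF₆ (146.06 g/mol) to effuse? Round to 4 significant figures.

By Graham's law, t_SF₆/t_N₂ = √(M_SF₆/M_N₂) = √(146.06/28.02) = √5.213 = 2.283.
So the time for SF₆ is 18.8 × 2.283 = 42.92 min.

42.92 min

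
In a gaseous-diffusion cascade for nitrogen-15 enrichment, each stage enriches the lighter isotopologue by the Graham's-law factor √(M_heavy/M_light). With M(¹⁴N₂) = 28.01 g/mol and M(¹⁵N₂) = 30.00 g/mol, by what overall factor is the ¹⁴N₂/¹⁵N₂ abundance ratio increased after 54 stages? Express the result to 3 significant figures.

Overall factor = α^54 with α = √(30.00/28.01), i.e. (30.00/28.01)^(54/2).
= 1.07105^27 = 6.38.

6.38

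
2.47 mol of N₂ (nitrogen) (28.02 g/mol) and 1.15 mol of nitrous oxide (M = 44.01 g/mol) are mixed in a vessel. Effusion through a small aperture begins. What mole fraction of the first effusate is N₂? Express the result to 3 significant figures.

Effusion rate of each component ∝ n_i/√M_i (partial pressure × 1/√M).
x_N₂(eff) = (n_N₂/√M_N₂) / (n_N₂/√M_N₂ + n_N₂O/√M_N₂O)
= (2.47/√28.02) / (2.47/√28.02 + 1.15/√44.01) = 0.4666/(0.4666 + 0.1733) = 0.729.

0.729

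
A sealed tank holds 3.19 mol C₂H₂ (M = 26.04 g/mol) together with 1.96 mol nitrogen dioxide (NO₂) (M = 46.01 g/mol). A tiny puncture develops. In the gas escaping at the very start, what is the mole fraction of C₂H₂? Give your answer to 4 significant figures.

0.6839

Rate_i ∝ x_i/√M_i (Graham's law weighted by mole fraction), so the effusate composition follows n_i/√M_i.
So x_C₂H₂ in the escaping gas = (n_C₂H₂/√M_C₂H₂) / Σ(n_i/√M_i)
= (3.19/√26.04) / (3.19/√26.04 + 1.96/√46.01) = 0.6251/(0.6251 + 0.2890) = 0.6839.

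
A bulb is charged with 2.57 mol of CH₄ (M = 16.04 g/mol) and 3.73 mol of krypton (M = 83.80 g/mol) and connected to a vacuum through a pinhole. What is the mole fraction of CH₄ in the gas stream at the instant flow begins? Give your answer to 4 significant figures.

The effusion rate of species i is ∝ p_i/√M_i ∝ n_i/√M_i.
x_CH₄(eff) = (n_CH₄/√M_CH₄) / (n_CH₄/√M_CH₄ + n_Kr/√M_Kr)
= (2.57/√16.04) / (2.57/√16.04 + 3.73/√83.80) = 0.6417/(0.6417 + 0.4075) = 0.6116.

0.6116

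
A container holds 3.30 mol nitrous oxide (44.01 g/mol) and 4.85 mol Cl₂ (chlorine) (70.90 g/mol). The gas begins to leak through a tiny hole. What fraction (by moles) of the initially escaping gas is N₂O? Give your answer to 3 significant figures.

Rate_i ∝ x_i/√M_i (Graham's law weighted by mole fraction), so the effusate composition follows n_i/√M_i.
So x_N₂O in the escaping gas = (n_N₂O/√M_N₂O) / Σ(n_i/√M_i)
= (3.30/√44.01) / (3.30/√44.01 + 4.85/√70.90) = 0.4974/(0.4974 + 0.5760) = 0.463.

0.463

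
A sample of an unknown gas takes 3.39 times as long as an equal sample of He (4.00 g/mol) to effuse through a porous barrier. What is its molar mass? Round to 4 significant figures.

45.97 g/mol

Using Graham's law: t_X/t_He = √(M_X/M_He).
3.39 = √(M_X/4.00)
M_X = 4.00 × 3.39² = 4.00 × 11.49 = 45.97 g/mol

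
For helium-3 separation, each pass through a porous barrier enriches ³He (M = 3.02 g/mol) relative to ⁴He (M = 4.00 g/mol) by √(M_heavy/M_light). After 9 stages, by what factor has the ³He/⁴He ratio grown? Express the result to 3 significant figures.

3.54

The single-stage factor is √(M_heavy/M_light), so 9 stages give [√(4.00/3.02)]^9 = (4.00/3.02)^(9/2).
= 1.32450^(9/2) = 3.54.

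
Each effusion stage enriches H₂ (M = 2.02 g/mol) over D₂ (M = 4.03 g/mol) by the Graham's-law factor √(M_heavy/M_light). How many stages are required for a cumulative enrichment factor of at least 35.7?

11

Per stage α = (4.03/2.02)^(1/2) = 1.99505^0.5, giving ln α = 0.3453.
Need α^N ≥ 35.7 ⇒ N ≥ ln(35.7) / ln α = 3.575 / 0.3453 = 10.35.
So at least 11 stages are needed.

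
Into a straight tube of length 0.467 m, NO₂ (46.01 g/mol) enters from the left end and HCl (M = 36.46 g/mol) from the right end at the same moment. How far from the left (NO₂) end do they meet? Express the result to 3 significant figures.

0.220 m

The fronts meet when d_NO₂ + d_HCl = L with d_NO₂/d_HCl = √(M_HCl/M_NO₂) (Graham's law). Here √(M_HCl/M_NO₂) = √(36.46/46.01) = 0.8902.
With d_NO₂ + d_HCl = 0.467 m, d_HCl = 0.467/(1 + 0.8902) = 0.2471 m.
d_NO₂ = 0.467 − 0.2471 = 0.220 m.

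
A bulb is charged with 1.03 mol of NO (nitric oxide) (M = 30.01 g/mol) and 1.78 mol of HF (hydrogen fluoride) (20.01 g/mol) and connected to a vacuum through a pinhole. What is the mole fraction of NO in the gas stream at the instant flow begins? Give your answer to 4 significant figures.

Each component's effusion rate ∝ (its partial pressure)·(1/√M) ∝ n_i/√M_i.
Mole fraction of NO in the effusate = (n_NO/√M_NO) / (n_NO/√M_NO + n_HF/√M_HF)
= (1.03/√30.01) / (1.03/√30.01 + 1.78/√20.01) = 0.1880/(0.1880 + 0.3979) = 0.3209.

0.3209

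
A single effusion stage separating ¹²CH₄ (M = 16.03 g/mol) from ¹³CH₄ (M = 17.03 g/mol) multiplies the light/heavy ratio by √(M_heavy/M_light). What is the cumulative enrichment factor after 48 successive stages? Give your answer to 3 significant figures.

4.27

Overall factor = α^48 with α = √(17.03/16.03), i.e. (17.03/16.03)^(48/2).
= 1.06238^24 = 4.27.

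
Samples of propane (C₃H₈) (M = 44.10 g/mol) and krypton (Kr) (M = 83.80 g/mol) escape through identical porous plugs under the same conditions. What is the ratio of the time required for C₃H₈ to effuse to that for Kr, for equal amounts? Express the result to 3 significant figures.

0.725

By Graham's law, t_C₃H₈/t_Kr = √(M_C₃H₈/M_Kr) = √(44.10/83.80) = √0.5263 = 0.725.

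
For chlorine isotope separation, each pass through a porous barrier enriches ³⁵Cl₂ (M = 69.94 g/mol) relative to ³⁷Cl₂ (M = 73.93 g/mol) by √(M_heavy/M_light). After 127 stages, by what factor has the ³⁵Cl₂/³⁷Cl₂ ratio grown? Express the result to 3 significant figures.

33.9

Each stage multiplies the ratio by α = √(73.93/69.94), so after 127 stages the overall factor is α^127 = (73.93/69.94)^(127/2).
= 1.05705^(127/2) = 33.9.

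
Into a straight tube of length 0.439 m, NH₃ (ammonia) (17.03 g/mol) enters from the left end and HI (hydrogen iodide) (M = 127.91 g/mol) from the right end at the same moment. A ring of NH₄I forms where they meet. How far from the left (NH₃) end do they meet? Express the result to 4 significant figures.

0.3216 m

In equal time, each gas travels a distance ∝ its rate ∝ 1/√M, so d_NH₃/d_HI = √(M_HI/M_NH₃) = √(127.91/17.03) = 2.741.
With d_NH₃ + d_HI = 0.439 m, d_HI = 0.439/(1 + 2.741) = 0.1174 m.
d_NH₃ = 0.439 − 0.1174 = 0.3216 m.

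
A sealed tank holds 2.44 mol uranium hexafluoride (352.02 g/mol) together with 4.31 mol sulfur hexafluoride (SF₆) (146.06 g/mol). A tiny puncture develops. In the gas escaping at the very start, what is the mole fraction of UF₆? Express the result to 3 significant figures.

The effusion rate of species i is ∝ p_i/√M_i ∝ n_i/√M_i.
Mole fraction of UF₆ in the effusate = (n_UF₆/√M_UF₆) / (n_UF₆/√M_UF₆ + n_SF₆/√M_SF₆)
= (2.44/√352.02) / (2.44/√352.02 + 4.31/√146.06) = 0.1300/(0.1300 + 0.3566) = 0.267.

0.267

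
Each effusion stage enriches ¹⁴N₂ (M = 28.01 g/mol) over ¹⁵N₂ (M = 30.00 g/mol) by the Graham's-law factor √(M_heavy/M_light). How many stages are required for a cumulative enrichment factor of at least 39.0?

With α = √(30.00/28.01) per stage, ln α = ½ ln(1.07105) = 0.03432.
Need α^N ≥ 39.0 ⇒ N ≥ ln(39.0) / ln α = 3.664 / 0.03432 = 106.75.
So at least 107 stages are needed.

107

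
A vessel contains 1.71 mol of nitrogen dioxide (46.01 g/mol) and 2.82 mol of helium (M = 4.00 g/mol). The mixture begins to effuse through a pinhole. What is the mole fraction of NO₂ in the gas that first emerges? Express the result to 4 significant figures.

0.1517

Each component's effusion rate ∝ (its partial pressure)·(1/√M) ∝ n_i/√M_i.
Mole fraction of NO₂ in the effusate = (n_NO₂/√M_NO₂) / (n_NO₂/√M_NO₂ + n_He/√M_He)
= (1.71/√46.01) / (1.71/√46.01 + 2.82/√4.00) = 0.2521/(0.2521 + 1.410) = 0.1517.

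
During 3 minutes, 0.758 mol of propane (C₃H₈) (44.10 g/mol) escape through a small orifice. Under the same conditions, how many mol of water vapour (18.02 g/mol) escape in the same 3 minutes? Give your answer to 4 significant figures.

1.186 mol

By Graham's law, rate_H₂O/rate_C₃H₈ = √(M_C₃H₈/M_H₂O) = √(44.10/18.02) = √2.447 = 1.564.
So the amount for H₂O is 0.758 × 1.564 = 1.186 mol.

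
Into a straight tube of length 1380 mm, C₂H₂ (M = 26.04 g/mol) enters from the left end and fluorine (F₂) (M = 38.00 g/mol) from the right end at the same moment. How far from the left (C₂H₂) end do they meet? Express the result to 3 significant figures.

755 mm

Distances travelled in equal time are proportional to diffusion rates, so d_C₂H₂/d_F₂ = √(M_F₂/M_C₂H₂) = √(38.00/26.04) = 1.208.
With d_C₂H₂ + d_F₂ = 1380 mm, d_F₂ = 1380/(1 + 1.208) = 625.0 mm.
d_C₂H₂ = 1380 − 625.0 = 755 mm.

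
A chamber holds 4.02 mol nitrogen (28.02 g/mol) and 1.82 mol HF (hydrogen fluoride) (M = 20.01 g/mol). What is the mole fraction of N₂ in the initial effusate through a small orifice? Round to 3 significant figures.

0.651

Effusion rate of each component ∝ n_i/√M_i (partial pressure × 1/√M).
So x_N₂ in the escaping gas = (n_N₂/√M_N₂) / Σ(n_i/√M_i)
= (4.02/√28.02) / (4.02/√28.02 + 1.82/√20.01) = 0.7594/(0.7594 + 0.4069) = 0.651.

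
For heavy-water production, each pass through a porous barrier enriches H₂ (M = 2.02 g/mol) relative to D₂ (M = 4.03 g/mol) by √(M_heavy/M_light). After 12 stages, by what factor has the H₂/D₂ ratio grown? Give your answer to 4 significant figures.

63.06

After 12 stages the ratio has grown by (√(4.03/2.02))^12 = (4.03/2.02)^(12/2).
= 1.99505^6 = 63.06.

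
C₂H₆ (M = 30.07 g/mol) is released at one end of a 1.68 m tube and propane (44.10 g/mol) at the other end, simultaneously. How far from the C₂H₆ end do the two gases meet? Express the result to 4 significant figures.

Graham's law gives d_C₂H₆/d_C₃H₈ = rate_C₂H₆/rate_C₃H₈ = √(M_C₃H₈/M_C₂H₆) = √(44.10/30.07) = 1.211.
With d_C₂H₆ + d_C₃H₈ = 1.68 m, d_C₃H₈ = 1.68/(1 + 1.211) = 0.7598 m.
d_C₂H₆ = 1.68 − 0.7598 = 0.9202 m.

0.9202 m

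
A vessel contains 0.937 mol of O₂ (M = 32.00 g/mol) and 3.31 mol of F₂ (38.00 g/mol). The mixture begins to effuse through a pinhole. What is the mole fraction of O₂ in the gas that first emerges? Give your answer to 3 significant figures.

0.236

The effusion rate of species i is ∝ p_i/√M_i ∝ n_i/√M_i.
Mole fraction of O₂ in the effusate = (n_O₂/√M_O₂) / (n_O₂/√M_O₂ + n_F₂/√M_F₂)
= (0.937/√32.00) / (0.937/√32.00 + 3.31/√38.00) = 0.1656/(0.1656 + 0.5370) = 0.236.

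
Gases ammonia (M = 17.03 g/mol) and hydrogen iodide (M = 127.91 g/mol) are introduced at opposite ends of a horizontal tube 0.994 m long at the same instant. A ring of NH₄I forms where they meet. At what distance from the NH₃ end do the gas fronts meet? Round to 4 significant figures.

0.7283 m

Graham's law gives d_NH₃/d_HI = rate_NH₃/rate_HI = √(M_HI/M_NH₃) = √(127.91/17.03) = 2.741.
With d_NH₃ + d_HI = 0.994 m, d_HI = 0.994/(1 + 2.741) = 0.2657 m.
d_NH₃ = 0.994 − 0.2657 = 0.7283 m.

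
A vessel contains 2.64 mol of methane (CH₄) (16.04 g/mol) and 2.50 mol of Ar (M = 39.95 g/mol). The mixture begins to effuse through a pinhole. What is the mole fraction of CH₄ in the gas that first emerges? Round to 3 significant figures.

Each component's effusion rate ∝ (its partial pressure)·(1/√M) ∝ n_i/√M_i.
So x_CH₄ in the escaping gas = (n_CH₄/√M_CH₄) / Σ(n_i/√M_i)
= (2.64/√16.04) / (2.64/√16.04 + 2.50/√39.95) = 0.6592/(0.6592 + 0.3955) = 0.625.

0.625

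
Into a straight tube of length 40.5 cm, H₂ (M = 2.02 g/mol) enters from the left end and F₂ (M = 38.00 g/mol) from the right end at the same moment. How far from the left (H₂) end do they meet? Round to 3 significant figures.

32.9 cm

The fronts meet when d_H₂ + d_F₂ = L with d_H₂/d_F₂ = √(M_F₂/M_H₂) (Graham's law). Here √(M_F₂/M_H₂) = √(38.00/2.02) = 4.337.
With d_H₂ + d_F₂ = 40.5 cm, d_F₂ = 40.5/(1 + 4.337) = 7.588 cm.
d_H₂ = 40.5 − 7.588 = 32.9 cm.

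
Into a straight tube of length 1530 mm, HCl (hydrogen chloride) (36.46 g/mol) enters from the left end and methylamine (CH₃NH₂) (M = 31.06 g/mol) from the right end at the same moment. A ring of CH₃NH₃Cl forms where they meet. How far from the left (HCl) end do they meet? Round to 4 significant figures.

734.4 mm

The fronts meet when d_HCl + d_CH₃NH₂ = L with d_HCl/d_CH₃NH₂ = √(M_CH₃NH₂/M_HCl) (Graham's law). Here √(M_CH₃NH₂/M_HCl) = √(31.06/36.46) = 0.9230.
With d_HCl + d_CH₃NH₂ = 1530 mm, d_CH₃NH₂ = 1530/(1 + 0.9230) = 795.6 mm.
d_HCl = 1530 − 795.6 = 734.4 mm.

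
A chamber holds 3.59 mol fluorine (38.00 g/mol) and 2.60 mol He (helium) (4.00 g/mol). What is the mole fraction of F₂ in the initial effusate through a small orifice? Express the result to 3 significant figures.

0.309

The effusion rate of species i is ∝ p_i/√M_i ∝ n_i/√M_i.
x_F₂(eff) = (n_F₂/√M_F₂) / (n_F₂/√M_F₂ + n_He/√M_He)
= (3.59/√38.00) / (3.59/√38.00 + 2.60/√4.00) = 0.5824/(0.5824 + 1.300) = 0.309.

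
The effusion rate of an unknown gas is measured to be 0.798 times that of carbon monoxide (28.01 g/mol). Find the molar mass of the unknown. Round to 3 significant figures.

44.0 g/mol

Using Graham's law: rate_X/rate_CO = √(M_CO/M_X).
0.798 = √(28.01/M_X)
M_X = 28.01 / 0.798² = 28.01 / 0.6368 = 44.0 g/mol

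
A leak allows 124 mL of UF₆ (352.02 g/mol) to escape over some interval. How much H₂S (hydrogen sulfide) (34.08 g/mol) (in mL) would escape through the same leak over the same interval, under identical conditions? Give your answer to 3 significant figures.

Since effusion rate ∝ 1/√M, rate_H₂S/rate_UF₆ = √(M_UF₆/M_H₂S) = √(352.02/34.08) = √10.33 = 3.214.
So the volume for H₂S is 124 × 3.214 = 399 mL.

399 mL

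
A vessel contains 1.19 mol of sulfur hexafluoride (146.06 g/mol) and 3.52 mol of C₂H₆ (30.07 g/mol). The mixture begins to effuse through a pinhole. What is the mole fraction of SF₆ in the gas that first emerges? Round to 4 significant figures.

0.1330

Each component's effusion rate ∝ (its partial pressure)·(1/√M) ∝ n_i/√M_i.
So x_SF₆ in the escaping gas = (n_SF₆/√M_SF₆) / Σ(n_i/√M_i)
= (1.19/√146.06) / (1.19/√146.06 + 3.52/√30.07) = 0.09846/(0.09846 + 0.6419) = 0.1330.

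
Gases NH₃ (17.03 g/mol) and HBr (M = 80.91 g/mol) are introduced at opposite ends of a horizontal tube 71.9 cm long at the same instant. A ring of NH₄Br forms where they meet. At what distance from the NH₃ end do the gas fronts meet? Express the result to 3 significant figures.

The fronts meet when d_NH₃ + d_HBr = L with d_NH₃/d_HBr = √(M_HBr/M_NH₃) (Graham's law). Here √(M_HBr/M_NH₃) = √(80.91/17.03) = 2.180.
With d_NH₃ + d_HBr = 71.9 cm, d_HBr = 71.9/(1 + 2.180) = 22.61 cm.
d_NH₃ = 71.9 − 22.61 = 49.3 cm.

49.3 cm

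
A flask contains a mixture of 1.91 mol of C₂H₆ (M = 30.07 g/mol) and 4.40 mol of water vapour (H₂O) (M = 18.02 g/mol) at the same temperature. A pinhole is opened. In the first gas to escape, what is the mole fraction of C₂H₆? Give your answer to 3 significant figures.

0.252

The effusion rate of species i is ∝ p_i/√M_i ∝ n_i/√M_i.
Mole fraction of C₂H₆ in the effusate = (n_C₂H₆/√M_C₂H₆) / (n_C₂H₆/√M_C₂H₆ + n_H₂O/√M_H₂O)
= (1.91/√30.07) / (1.91/√30.07 + 4.40/√18.02) = 0.3483/(0.3483 + 1.037) = 0.252.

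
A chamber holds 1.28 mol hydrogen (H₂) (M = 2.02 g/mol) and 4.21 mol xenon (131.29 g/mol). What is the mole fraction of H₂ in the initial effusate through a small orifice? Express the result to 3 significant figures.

Rate_i ∝ x_i/√M_i (Graham's law weighted by mole fraction), so the effusate composition follows n_i/√M_i.
So x_H₂ in the escaping gas = (n_H₂/√M_H₂) / Σ(n_i/√M_i)
= (1.28/√2.02) / (1.28/√2.02 + 4.21/√131.29) = 0.9006/(0.9006 + 0.3674) = 0.710.

0.710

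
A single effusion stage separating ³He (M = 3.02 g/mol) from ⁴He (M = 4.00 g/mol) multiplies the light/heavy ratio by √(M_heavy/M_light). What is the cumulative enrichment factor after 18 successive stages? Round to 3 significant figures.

12.5

Each stage multiplies the ratio by α = √(4.00/3.02), so after 18 stages the overall factor is α^18 = (4.00/3.02)^(18/2).
= 1.32450^9 = 12.5.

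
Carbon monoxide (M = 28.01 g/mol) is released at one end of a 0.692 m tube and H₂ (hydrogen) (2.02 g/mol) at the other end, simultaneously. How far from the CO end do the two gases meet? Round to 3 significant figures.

The fronts meet when d_CO + d_H₂ = L with d_CO/d_H₂ = √(M_H₂/M_CO) (Graham's law). Here √(M_H₂/M_CO) = √(2.02/28.01) = 0.2685.
With d_CO + d_H₂ = 0.692 m, d_H₂ = 0.692/(1 + 0.2685) = 0.5455 m.
d_CO = 0.692 − 0.5455 = 0.146 m.

0.146 m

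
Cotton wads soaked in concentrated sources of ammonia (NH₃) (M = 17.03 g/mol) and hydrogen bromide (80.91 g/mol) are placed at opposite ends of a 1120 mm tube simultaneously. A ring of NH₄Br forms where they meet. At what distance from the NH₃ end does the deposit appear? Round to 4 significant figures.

767.8 mm

The fronts meet when d_NH₃ + d_HBr = L with d_NH₃/d_HBr = √(M_HBr/M_NH₃) (Graham's law). Here √(M_HBr/M_NH₃) = √(80.91/17.03) = 2.180.
With d_NH₃ + d_HBr = 1120 mm, d_HBr = 1120/(1 + 2.180) = 352.2 mm.
d_NH₃ = 1120 − 352.2 = 767.8 mm.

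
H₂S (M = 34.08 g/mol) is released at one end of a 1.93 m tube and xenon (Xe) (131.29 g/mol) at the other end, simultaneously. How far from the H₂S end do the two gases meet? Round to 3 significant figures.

Graham's law gives d_H₂S/d_Xe = rate_H₂S/rate_Xe = √(M_Xe/M_H₂S) = √(131.29/34.08) = 1.963.
With d_H₂S + d_Xe = 1.93 m, d_Xe = 1.93/(1 + 1.963) = 0.6514 m.
d_H₂S = 1.93 − 0.6514 = 1.28 m.

1.28 m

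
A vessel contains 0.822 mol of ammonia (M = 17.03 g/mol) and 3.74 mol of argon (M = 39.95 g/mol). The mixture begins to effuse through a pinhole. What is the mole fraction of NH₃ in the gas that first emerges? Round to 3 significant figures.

0.252

Rate_i ∝ x_i/√M_i (Graham's law weighted by mole fraction), so the effusate composition follows n_i/√M_i.
Mole fraction of NH₃ in the effusate = (n_NH₃/√M_NH₃) / (n_NH₃/√M_NH₃ + n_Ar/√M_Ar)
= (0.822/√17.03) / (0.822/√17.03 + 3.74/√39.95) = 0.1992/(0.1992 + 0.5917) = 0.252.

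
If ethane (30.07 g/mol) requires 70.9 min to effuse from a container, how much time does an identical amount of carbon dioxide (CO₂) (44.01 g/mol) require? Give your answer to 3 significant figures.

Since effusion rate ∝ 1/√M, t_CO₂/t_C₂H₆ = √(M_CO₂/M_C₂H₆) = √(44.01/30.07) = √1.464 = 1.210.
So the time for CO₂ is 70.9 × 1.210 = 85.8 min.

85.8 min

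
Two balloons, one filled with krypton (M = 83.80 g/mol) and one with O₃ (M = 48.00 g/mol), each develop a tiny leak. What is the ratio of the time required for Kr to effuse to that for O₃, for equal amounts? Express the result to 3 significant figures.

From Graham's law, t_Kr/t_O₃ = √(M_Kr/M_O₃) = √(83.80/48.00) = √1.746 = 1.32.

1.32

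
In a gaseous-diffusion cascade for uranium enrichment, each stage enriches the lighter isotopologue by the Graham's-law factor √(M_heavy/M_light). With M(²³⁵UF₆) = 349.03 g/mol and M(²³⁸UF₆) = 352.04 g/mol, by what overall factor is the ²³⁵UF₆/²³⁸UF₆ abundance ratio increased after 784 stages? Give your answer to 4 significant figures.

28.96

After 784 stages the ratio has grown by (√(352.04/349.03))^784 = (352.04/349.03)^(784/2).
= 1.00862^392 = 28.96.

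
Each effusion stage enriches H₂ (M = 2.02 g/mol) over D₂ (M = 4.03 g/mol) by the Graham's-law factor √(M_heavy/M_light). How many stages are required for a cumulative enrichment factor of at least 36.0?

With α = √(4.03/2.02) per stage, ln α = ½ ln(1.99505) = 0.3453.
Need α^N ≥ 36.0 ⇒ N ≥ ln(36.0) / ln α = 3.584 / 0.3453 = 10.38.
Minimum whole number of stages: N = 11.

11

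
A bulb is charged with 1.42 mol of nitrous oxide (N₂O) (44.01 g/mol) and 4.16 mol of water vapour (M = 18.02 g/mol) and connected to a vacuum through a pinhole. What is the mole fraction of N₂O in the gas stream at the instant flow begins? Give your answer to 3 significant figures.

Effusion rate of each component ∝ n_i/√M_i (partial pressure × 1/√M).
Mole fraction of N₂O in the effusate = (n_N₂O/√M_N₂O) / (n_N₂O/√M_N₂O + n_H₂O/√M_H₂O)
= (1.42/√44.01) / (1.42/√44.01 + 4.16/√18.02) = 0.2140/(0.2140 + 0.9800) = 0.179.

0.179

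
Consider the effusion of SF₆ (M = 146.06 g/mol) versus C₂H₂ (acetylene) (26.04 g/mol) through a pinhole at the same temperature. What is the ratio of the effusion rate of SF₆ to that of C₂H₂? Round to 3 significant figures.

0.422

Since effusion rate ∝ 1/√M, rate_SF₆/rate_C₂H₂ = √(M_C₂H₂/M_SF₆) = √(26.04/146.06) = √0.1783 = 0.422.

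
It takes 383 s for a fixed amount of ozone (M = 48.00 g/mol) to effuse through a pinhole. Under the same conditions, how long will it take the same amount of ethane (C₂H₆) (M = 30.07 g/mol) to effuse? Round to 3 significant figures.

303 s

From Graham's law, t_C₂H₆/t_O₃ = √(M_C₂H₆/M_O₃) = √(30.07/48.00) = √0.6265 = 0.7915.
So the time for C₂H₆ is 383 × 0.7915 = 303 s.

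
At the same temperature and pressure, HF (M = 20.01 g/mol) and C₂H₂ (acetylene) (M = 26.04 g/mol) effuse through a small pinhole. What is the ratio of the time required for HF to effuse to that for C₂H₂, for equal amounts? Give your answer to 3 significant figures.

Using Graham's law: t_HF/t_C₂H₂ = √(M_HF/M_C₂H₂) = √(20.01/26.04) = √0.7684 = 0.877.

0.877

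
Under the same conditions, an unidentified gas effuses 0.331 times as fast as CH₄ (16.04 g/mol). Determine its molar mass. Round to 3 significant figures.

146 g/mol

From Graham's law, rate_X/rate_CH₄ = √(M_CH₄/M_X).
0.331 = √(16.04/M_X)
M_X = 16.04 / 0.331² = 16.04 / 0.1096 = 146 g/mol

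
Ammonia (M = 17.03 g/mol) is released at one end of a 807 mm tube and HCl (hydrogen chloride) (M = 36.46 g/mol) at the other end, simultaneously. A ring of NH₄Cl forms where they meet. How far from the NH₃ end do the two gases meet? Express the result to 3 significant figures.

479 mm

The fronts meet when d_NH₃ + d_HCl = L with d_NH₃/d_HCl = √(M_HCl/M_NH₃) (Graham's law). Here √(M_HCl/M_NH₃) = √(36.46/17.03) = 1.463.
With d_NH₃ + d_HCl = 807 mm, d_HCl = 807/(1 + 1.463) = 327.6 mm.
d_NH₃ = 807 − 327.6 = 479 mm.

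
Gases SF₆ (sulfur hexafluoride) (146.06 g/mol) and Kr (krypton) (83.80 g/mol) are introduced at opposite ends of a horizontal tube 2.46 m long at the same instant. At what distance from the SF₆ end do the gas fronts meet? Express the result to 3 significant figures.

1.06 m

Graham's law gives d_SF₆/d_Kr = rate_SF₆/rate_Kr = √(M_Kr/M_SF₆) = √(83.80/146.06) = 0.7575.
With d_SF₆ + d_Kr = 2.46 m, d_Kr = 2.46/(1 + 0.7575) = 1.400 m.
d_SF₆ = 2.46 − 1.400 = 1.06 m.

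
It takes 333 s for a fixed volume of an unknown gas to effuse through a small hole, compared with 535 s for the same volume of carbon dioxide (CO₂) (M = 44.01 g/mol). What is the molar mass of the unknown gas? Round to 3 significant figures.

17.1 g/mol

Graham's law gives t_X/t_CO₂ = √(M_X/M_CO₂).
333/535 = 0.6224 = √(M_X/44.01)
M_X = 44.01 × 0.6224² = 44.01 × 0.3874 = 17.1 g/mol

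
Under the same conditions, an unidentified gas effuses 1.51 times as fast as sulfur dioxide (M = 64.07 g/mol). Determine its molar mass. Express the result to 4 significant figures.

From Graham's law, rate_X/rate_SO₂ = √(M_SO₂/M_X).
1.51 = √(64.07/M_X)
M_X = 64.07 / 1.51² = 64.07 / 2.280 = 28.10 g/mol

28.10 g/mol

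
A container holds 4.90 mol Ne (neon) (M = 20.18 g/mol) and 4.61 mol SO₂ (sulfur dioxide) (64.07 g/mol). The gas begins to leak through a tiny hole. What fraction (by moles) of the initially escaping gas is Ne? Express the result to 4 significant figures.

0.6544

Rate_i ∝ x_i/√M_i (Graham's law weighted by mole fraction), so the effusate composition follows n_i/√M_i.
Mole fraction of Ne in the effusate = (n_Ne/√M_Ne) / (n_Ne/√M_Ne + n_SO₂/√M_SO₂)
= (4.90/√20.18) / (4.90/√20.18 + 4.61/√64.07) = 1.091/(1.091 + 0.5759) = 0.6544.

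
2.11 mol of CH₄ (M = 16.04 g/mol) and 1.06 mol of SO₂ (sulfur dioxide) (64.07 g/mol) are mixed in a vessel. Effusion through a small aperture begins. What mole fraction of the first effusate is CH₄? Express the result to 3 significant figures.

The effusion rate of species i is ∝ p_i/√M_i ∝ n_i/√M_i.
Mole fraction of CH₄ in the effusate = (n_CH₄/√M_CH₄) / (n_CH₄/√M_CH₄ + n_SO₂/√M_SO₂)
= (2.11/√16.04) / (2.11/√16.04 + 1.06/√64.07) = 0.5268/(0.5268 + 0.1324) = 0.799.

0.799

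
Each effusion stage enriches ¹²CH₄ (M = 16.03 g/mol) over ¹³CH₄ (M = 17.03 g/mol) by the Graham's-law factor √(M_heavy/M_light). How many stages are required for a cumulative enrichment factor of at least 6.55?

With α = √(17.03/16.03) per stage, ln α = ½ ln(1.06238) = 0.03026.
Need α^N ≥ 6.55 ⇒ N ≥ ln(6.55) / ln α = 1.879 / 0.03026 = 62.12.
Minimum whole number of stages: N = 63.

63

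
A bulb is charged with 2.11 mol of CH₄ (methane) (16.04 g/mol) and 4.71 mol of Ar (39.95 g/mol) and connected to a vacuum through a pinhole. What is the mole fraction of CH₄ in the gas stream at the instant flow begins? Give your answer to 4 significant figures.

Each component's effusion rate ∝ (its partial pressure)·(1/√M) ∝ n_i/√M_i.
x_CH₄(eff) = (n_CH₄/√M_CH₄) / (n_CH₄/√M_CH₄ + n_Ar/√M_Ar)
= (2.11/√16.04) / (2.11/√16.04 + 4.71/√39.95) = 0.5268/(0.5268 + 0.7452) = 0.4142.

0.4142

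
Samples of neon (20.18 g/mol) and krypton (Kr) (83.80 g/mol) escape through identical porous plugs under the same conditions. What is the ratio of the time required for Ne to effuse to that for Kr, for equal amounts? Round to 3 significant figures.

0.491

By Graham's law, t_Ne/t_Kr = √(M_Ne/M_Kr) = √(20.18/83.80) = √0.2408 = 0.491.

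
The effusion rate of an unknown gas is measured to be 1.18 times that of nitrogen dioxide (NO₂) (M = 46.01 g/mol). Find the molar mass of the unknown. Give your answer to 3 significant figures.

Using Graham's law: rate_X/rate_NO₂ = √(M_NO₂/M_X).
1.18 = √(46.01/M_X)
M_X = 46.01 / 1.18² = 46.01 / 1.392 = 33.0 g/mol

33.0 g/mol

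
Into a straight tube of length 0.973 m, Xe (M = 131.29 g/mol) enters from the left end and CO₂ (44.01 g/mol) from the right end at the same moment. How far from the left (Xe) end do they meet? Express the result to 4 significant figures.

Distances travelled in equal time are proportional to diffusion rates, so d_Xe/d_CO₂ = √(M_CO₂/M_Xe) = √(44.01/131.29) = 0.5790.
With d_Xe + d_CO₂ = 0.973 m, d_CO₂ = 0.973/(1 + 0.5790) = 0.6162 m.
d_Xe = 0.973 − 0.6162 = 0.3568 m.

0.3568 m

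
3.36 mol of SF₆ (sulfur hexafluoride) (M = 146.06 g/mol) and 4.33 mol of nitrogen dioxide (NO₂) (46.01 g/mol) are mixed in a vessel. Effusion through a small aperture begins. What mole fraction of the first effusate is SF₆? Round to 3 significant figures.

0.303

Rate_i ∝ x_i/√M_i (Graham's law weighted by mole fraction), so the effusate composition follows n_i/√M_i.
So x_SF₆ in the escaping gas = (n_SF₆/√M_SF₆) / Σ(n_i/√M_i)
= (3.36/√146.06) / (3.36/√146.06 + 4.33/√46.01) = 0.2780/(0.2780 + 0.6384) = 0.303.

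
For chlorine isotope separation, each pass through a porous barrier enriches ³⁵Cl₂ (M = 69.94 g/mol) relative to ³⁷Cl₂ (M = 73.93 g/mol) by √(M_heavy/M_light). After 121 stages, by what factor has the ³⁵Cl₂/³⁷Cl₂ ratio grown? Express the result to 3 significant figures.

28.7

Each stage multiplies the ratio by α = √(73.93/69.94), so after 121 stages the overall factor is α^121 = (73.93/69.94)^(121/2).
= 1.05705^(121/2) = 28.7.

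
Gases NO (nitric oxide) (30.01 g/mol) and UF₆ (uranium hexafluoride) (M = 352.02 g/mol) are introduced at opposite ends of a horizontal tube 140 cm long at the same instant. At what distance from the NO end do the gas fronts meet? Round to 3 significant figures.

Distances travelled in equal time are proportional to diffusion rates, so d_NO/d_UF₆ = √(M_UF₆/M_NO) = √(352.02/30.01) = 3.425.
With d_NO + d_UF₆ = 140 cm, d_UF₆ = 140/(1 + 3.425) = 31.64 cm.
d_NO = 140 − 31.64 = 108 cm.

108 cm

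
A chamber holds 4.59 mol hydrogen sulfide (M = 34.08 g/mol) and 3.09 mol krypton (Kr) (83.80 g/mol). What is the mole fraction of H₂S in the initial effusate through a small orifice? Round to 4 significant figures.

Each component's effusion rate ∝ (its partial pressure)·(1/√M) ∝ n_i/√M_i.
Mole fraction of H₂S in the effusate = (n_H₂S/√M_H₂S) / (n_H₂S/√M_H₂S + n_Kr/√M_Kr)
= (4.59/√34.08) / (4.59/√34.08 + 3.09/√83.80) = 0.7863/(0.7863 + 0.3375) = 0.6996.

0.6996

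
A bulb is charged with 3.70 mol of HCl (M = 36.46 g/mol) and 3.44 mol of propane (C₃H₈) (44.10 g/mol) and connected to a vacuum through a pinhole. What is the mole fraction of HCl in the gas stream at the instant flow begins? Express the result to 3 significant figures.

0.542

Rate_i ∝ x_i/√M_i (Graham's law weighted by mole fraction), so the effusate composition follows n_i/√M_i.
Mole fraction of HCl in the effusate = (n_HCl/√M_HCl) / (n_HCl/√M_HCl + n_C₃H₈/√M_C₃H₈)
= (3.70/√36.46) / (3.70/√36.46 + 3.44/√44.10) = 0.6128/(0.6128 + 0.5180) = 0.542.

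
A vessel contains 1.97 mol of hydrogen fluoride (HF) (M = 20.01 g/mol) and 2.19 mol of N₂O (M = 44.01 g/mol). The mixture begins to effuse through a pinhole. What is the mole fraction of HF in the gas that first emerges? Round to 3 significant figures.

Effusion rate of each component ∝ n_i/√M_i (partial pressure × 1/√M).
So x_HF in the escaping gas = (n_HF/√M_HF) / Σ(n_i/√M_i)
= (1.97/√20.01) / (1.97/√20.01 + 2.19/√44.01) = 0.4404/(0.4404 + 0.3301) = 0.572.

0.572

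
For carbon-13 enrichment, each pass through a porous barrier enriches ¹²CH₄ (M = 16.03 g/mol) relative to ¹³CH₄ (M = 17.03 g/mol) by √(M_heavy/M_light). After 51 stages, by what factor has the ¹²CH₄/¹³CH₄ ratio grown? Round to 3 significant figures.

Overall factor = α^51 with α = √(17.03/16.03), i.e. (17.03/16.03)^(51/2).
= 1.06238^(51/2) = 4.68.

4.68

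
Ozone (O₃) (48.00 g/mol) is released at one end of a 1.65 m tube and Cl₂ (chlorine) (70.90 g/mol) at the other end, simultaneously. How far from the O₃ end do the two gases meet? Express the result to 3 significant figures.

0.905 m

Graham's law gives d_O₃/d_Cl₂ = rate_O₃/rate_Cl₂ = √(M_Cl₂/M_O₃) = √(70.90/48.00) = 1.215.
With d_O₃ + d_Cl₂ = 1.65 m, d_Cl₂ = 1.65/(1 + 1.215) = 0.7448 m.
d_O₃ = 1.65 − 0.7448 = 0.905 m.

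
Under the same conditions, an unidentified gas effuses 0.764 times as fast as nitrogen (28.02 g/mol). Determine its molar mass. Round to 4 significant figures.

48.00 g/mol

By Graham's law, rate_X/rate_N₂ = √(M_N₂/M_X).
0.764 = √(28.02/M_X)
M_X = 28.02 / 0.764² = 28.02 / 0.5837 = 48.00 g/mol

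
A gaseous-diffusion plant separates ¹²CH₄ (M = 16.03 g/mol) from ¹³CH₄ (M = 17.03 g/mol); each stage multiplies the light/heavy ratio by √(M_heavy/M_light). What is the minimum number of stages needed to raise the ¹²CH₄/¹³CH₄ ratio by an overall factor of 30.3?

With α = √(17.03/16.03) per stage, ln α = ½ ln(1.06238) = 0.03026.
Need α^N ≥ 30.3 ⇒ N ≥ ln(30.3) / ln α = 3.411 / 0.03026 = 112.74.
Minimum whole number of stages: N = 113.

113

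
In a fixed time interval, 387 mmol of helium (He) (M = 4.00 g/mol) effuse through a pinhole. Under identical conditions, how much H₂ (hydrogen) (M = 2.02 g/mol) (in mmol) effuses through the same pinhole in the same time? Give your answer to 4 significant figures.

544.6 mmol

Using Graham's law: rate_H₂/rate_He = √(M_He/M_H₂) = √(4.00/2.02) = √1.980 = 1.407.
So the amount for H₂ is 387 × 1.407 = 544.6 mmol.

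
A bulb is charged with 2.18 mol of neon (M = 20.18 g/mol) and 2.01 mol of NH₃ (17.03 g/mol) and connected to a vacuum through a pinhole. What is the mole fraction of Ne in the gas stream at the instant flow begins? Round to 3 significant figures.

Each component's effusion rate ∝ (its partial pressure)·(1/√M) ∝ n_i/√M_i.
Mole fraction of Ne in the effusate = (n_Ne/√M_Ne) / (n_Ne/√M_Ne + n_NH₃/√M_NH₃)
= (2.18/√20.18) / (2.18/√20.18 + 2.01/√17.03) = 0.4853/(0.4853 + 0.4871) = 0.499.

0.499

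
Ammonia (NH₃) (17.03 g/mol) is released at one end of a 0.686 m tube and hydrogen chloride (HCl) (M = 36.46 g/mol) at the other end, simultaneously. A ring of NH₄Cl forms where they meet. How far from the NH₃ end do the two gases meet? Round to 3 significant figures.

Distances travelled in equal time are proportional to diffusion rates, so d_NH₃/d_HCl = √(M_HCl/M_NH₃) = √(36.46/17.03) = 1.463.
With d_NH₃ + d_HCl = 0.686 m, d_HCl = 0.686/(1 + 1.463) = 0.2785 m.
d_NH₃ = 0.686 − 0.2785 = 0.407 m.

0.407 m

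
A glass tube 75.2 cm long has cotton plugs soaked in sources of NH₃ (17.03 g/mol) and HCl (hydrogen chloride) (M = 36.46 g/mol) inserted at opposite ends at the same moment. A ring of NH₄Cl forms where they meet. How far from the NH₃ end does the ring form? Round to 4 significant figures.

44.67 cm

Distances travelled in equal time are proportional to diffusion rates, so d_NH₃/d_HCl = √(M_HCl/M_NH₃) = √(36.46/17.03) = 1.463.
With d_NH₃ + d_HCl = 75.2 cm, d_HCl = 75.2/(1 + 1.463) = 30.53 cm.
d_NH₃ = 75.2 − 30.53 = 44.67 cm.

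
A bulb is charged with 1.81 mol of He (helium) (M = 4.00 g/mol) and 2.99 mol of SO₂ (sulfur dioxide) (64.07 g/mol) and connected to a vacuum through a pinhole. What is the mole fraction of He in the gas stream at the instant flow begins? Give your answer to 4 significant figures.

The effusion rate of species i is ∝ p_i/√M_i ∝ n_i/√M_i.
Mole fraction of He in the effusate = (n_He/√M_He) / (n_He/√M_He + n_SO₂/√M_SO₂)
= (1.81/√4.00) / (1.81/√4.00 + 2.99/√64.07) = 0.9050/(0.9050 + 0.3735) = 0.7078.

0.7078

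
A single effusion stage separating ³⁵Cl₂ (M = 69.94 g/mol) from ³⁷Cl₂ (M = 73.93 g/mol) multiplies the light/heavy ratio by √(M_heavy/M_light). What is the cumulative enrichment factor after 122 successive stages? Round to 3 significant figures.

29.5

Each stage multiplies the ratio by α = √(73.93/69.94), so after 122 stages the overall factor is α^122 = (73.93/69.94)^(122/2).
= 1.05705^61 = 29.5.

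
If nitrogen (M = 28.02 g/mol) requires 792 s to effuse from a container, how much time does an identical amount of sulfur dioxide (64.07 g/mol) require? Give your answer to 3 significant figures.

1200 s

By Graham's law, t_SO₂/t_N₂ = √(M_SO₂/M_N₂) = √(64.07/28.02) = √2.287 = 1.512.
So the time for SO₂ is 792 × 1.512 = 1200 s.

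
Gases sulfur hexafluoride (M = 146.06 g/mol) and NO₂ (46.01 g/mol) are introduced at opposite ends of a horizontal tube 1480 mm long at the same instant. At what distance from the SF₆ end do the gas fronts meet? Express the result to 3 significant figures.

532 mm

In equal time, each gas travels a distance ∝ its rate ∝ 1/√M, so d_SF₆/d_NO₂ = √(M_NO₂/M_SF₆) = √(46.01/146.06) = 0.5613.
With d_SF₆ + d_NO₂ = 1480 mm, d_NO₂ = 1480/(1 + 0.5613) = 948.0 mm.
d_SF₆ = 1480 − 948.0 = 532 mm.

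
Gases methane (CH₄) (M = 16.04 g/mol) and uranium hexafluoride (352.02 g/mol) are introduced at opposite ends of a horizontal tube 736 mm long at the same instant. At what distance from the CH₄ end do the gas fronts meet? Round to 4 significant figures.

Distances travelled in equal time are proportional to diffusion rates, so d_CH₄/d_UF₆ = √(M_UF₆/M_CH₄) = √(352.02/16.04) = 4.685.
With d_CH₄ + d_UF₆ = 736 mm, d_UF₆ = 736/(1 + 4.685) = 129.5 mm.
d_CH₄ = 736 − 129.5 = 606.5 mm.

606.5 mm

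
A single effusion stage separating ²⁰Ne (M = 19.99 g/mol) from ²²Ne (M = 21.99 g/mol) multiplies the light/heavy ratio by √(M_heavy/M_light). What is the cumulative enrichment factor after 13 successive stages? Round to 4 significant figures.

1.859

After 13 stages the ratio has grown by (√(21.99/19.99))^13 = (21.99/19.99)^(13/2).
= 1.10005^(13/2) = 1.859.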